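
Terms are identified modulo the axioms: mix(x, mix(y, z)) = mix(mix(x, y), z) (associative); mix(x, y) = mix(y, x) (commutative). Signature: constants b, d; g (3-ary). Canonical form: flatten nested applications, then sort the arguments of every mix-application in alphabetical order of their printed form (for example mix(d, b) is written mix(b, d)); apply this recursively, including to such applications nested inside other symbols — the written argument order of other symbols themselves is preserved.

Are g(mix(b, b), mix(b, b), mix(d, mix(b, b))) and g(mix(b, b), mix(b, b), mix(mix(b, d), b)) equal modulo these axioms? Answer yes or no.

Left:  g(mix(b, b), mix(b, b), mix(d, mix(b, b)))
  Work inside:  mix(d, mix(b, b))
  Merge nested applications:  mix(d, b, b)
  Sort arguments:  mix(b, b, d)
  Rebuild:  g(mix(b, b), mix(b, b), mix(b, b, d))
Right:  g(mix(b, b), mix(b, b), mix(mix(b, d), b))
  Focus inside:  mix(mix(b, d), b)
  Flatten:  mix(b, d, b)
  Order the arguments:  mix(b, b, d)
  Put back:  g(mix(b, b), mix(b, b), mix(b, b, d))

Answer: yes — both canonical forms are g(mix(b, b), mix(b, b), mix(b, b, d))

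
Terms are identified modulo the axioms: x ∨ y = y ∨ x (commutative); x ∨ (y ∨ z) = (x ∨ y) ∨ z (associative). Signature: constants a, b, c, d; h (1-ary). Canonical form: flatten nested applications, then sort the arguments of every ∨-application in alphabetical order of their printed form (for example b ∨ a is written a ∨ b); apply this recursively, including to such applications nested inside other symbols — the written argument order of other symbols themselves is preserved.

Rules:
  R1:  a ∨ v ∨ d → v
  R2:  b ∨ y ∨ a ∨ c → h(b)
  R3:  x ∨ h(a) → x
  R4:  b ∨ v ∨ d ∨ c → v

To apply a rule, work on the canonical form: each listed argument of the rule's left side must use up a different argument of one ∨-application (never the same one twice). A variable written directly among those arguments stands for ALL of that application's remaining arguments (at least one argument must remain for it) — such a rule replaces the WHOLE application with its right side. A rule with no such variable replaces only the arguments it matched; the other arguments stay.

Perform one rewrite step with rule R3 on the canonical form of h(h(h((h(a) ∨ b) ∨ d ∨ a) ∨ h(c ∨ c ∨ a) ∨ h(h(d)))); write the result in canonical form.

Canonical form:  h(h(h(a ∨ b ∨ d ∨ h(a)) ∨ h(a ∨ c ∨ c) ∨ h(h(d))))
R3 matches:  uses h(a);  x := a ∨ b ∨ d
The extension variable absorbs all remaining arguments, so the whole application is rewritten.
Result:  h(h(h(a ∨ b ∨ d) ∨ h(a ∨ c ∨ c) ∨ h(h(d))))

Answer: h(h(h(a ∨ b ∨ d) ∨ h(a ∨ c ∨ c) ∨ h(h(d))))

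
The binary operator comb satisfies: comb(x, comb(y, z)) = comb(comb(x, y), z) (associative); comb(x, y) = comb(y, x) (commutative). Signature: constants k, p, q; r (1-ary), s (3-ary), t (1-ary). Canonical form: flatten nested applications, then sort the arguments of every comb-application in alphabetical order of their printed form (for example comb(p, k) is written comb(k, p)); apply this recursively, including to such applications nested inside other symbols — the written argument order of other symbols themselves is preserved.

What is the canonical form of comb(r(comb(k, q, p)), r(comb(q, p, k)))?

Answer: comb(r(comb(k, p, q)), r(comb(k, p, q)))

Derivation:
Inside:  r(comb(k, q, p))  →  r(comb(k, p, q))
Inside:  r(comb(q, p, k))  →  r(comb(k, p, q))
Sort:  comb(r(comb(k, p, q)), r(comb(k, p, q)))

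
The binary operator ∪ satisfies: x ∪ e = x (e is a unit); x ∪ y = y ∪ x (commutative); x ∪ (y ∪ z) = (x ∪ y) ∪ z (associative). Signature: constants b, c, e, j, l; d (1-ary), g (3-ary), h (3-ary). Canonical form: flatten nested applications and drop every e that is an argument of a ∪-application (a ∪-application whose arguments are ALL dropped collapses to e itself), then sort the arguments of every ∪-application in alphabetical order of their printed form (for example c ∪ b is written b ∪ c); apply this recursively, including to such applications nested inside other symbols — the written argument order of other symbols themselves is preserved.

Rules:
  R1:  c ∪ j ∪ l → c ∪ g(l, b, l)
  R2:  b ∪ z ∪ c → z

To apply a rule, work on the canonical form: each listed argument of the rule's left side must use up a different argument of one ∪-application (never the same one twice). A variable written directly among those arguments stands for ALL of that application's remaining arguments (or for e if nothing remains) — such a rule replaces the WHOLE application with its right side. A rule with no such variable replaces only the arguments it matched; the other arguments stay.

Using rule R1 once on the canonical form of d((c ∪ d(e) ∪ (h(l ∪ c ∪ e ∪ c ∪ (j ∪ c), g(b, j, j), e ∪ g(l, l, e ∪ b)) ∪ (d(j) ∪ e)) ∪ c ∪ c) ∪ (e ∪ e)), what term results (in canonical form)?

Answer: d(c ∪ c ∪ c ∪ d(e) ∪ d(j) ∪ h(c ∪ c ∪ c ∪ g(l, b, l), g(b, j, j), g(l, l, b)))

Derivation:
Canonical form:  d(c ∪ c ∪ c ∪ d(e) ∪ d(j) ∪ h(c ∪ c ∪ c ∪ j ∪ l, g(b, j, j), g(l, l, b)))
Apply R1:  consuming c, j, l
Giving:  d(c ∪ c ∪ c ∪ d(e) ∪ d(j) ∪ h(c ∪ c ∪ c ∪ g(l, b, l), g(b, j, j), g(l, l, b)))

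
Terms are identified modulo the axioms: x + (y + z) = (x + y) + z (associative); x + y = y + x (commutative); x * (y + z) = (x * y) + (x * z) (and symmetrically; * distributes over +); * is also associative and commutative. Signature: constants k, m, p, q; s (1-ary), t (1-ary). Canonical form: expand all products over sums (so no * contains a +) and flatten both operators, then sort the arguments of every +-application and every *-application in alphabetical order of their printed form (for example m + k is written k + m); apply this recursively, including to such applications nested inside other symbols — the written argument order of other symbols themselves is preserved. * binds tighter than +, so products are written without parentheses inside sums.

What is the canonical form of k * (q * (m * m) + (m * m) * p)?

Answer: k * m * m * p + k * m * m * q

Derivation:
Distribute:  k * m * m * q + k * m * m * p
Sort:  k * m * m * p + k * m * m * q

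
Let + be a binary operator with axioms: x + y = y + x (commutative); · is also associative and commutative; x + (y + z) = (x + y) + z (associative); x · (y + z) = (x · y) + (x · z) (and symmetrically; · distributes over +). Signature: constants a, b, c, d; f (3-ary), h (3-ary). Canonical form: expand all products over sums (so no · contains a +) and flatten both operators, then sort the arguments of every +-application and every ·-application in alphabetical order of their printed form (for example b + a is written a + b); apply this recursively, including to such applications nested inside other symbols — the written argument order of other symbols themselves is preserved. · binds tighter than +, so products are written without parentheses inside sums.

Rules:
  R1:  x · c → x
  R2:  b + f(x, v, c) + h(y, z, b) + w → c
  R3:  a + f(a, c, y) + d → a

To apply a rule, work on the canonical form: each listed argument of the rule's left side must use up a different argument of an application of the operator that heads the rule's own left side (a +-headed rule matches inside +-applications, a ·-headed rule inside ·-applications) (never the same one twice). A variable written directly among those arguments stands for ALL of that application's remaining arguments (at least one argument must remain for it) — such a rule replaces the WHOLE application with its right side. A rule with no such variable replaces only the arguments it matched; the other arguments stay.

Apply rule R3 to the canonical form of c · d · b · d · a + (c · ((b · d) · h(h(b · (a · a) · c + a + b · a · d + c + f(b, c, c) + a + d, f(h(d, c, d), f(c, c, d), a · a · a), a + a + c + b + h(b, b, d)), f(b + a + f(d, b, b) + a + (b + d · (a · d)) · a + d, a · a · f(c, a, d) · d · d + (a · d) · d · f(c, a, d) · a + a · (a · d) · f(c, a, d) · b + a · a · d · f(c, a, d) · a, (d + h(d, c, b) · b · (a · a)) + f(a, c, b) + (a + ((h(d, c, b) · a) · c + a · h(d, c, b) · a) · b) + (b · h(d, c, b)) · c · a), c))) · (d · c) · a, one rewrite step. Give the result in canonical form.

Answer: a · b · c · c · d · d · h(h(a + a + a · a · b · c + a · b · d + c + d + f(b, c, c), f(h(d, c, d), f(c, c, d), a · a · a), a + a + b + c + h(b, b, d)), f(a + a + a · a · d · d + a · b + b + d + f(d, b, b), a · a · a · d · f(c, a, d) + a · a · b · d · f(c, a, d) + a · a · d · d · f(c, a, d) + a · a · d · d · f(c, a, d), a + a · a · b · h(d, c, b) + a · a · b · h(d, c, b) + a · b · c · h(d, c, b) + a · b · c · h(d, c, b)), c) + a · b · c · d · d

Derivation:
Canonical form:  a · b · c · c · d · d · h(h(a + a + a · a · b · c + a · b · d + c + d + f(b, c, c), f(h(d, c, d), f(c, c, d), a · a · a), a + a + b + c + h(b, b, d)), f(a + a + a · a · d · d + a · b + b + d + f(d, b, b), a · a · a · d · f(c, a, d) + a · a · b · d · f(c, a, d) + a · a · d · d · f(c, a, d) + a · a · d · d · f(c, a, d), a + a · a · b · h(d, c, b) + a · a · b · h(d, c, b) + a · b · c · h(d, c, b) + a · b · c · h(d, c, b) + d + f(a, c, b)), c) + a · b · c · d · d
Match R3:  consume a, d, f(a, c, b);  y := b
Giving:  a · b · c · c · d · d · h(h(a + a + a · a · b · c + a · b · d + c + d + f(b, c, c), f(h(d, c, d), f(c, c, d), a · a · a), a + a + b + c + h(b, b, d)), f(a + a + a · a · d · d + a · b + b + d + f(d, b, b), a · a · a · d · f(c, a, d) + a · a · b · d · f(c, a, d) + a · a · d · d · f(c, a, d) + a · a · d · d · f(c, a, d), a + a · a · b · h(d, c, b) + a · a · b · h(d, c, b) + a · b · c · h(d, c, b) + a · b · c · h(d, c, b)), c) + a · b · c · d · d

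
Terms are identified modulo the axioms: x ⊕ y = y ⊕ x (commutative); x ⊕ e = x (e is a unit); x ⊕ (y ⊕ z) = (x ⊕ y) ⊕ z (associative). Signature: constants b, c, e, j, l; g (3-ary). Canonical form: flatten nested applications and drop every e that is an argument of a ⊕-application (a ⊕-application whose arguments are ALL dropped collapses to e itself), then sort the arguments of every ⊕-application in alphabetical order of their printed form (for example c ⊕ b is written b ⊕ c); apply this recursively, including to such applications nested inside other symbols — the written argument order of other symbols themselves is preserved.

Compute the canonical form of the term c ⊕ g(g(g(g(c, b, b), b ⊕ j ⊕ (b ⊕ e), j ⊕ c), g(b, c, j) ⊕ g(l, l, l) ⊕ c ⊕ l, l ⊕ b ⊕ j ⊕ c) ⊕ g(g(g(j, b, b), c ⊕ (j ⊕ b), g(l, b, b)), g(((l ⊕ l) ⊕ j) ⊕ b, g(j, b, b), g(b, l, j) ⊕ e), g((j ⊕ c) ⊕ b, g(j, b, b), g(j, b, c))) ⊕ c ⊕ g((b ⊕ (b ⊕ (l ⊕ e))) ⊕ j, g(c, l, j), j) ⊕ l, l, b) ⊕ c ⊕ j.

Canonicalize subterm:  g(g(g(g(c, b, b), b ⊕ j ⊕ (b ⊕ e), j ⊕ c), g(b, c, j) ⊕ g(l, l, l) ⊕ c ⊕ l, l ⊕ b ⊕ j ⊕ c) ⊕ g(g(g(j, b, b), c ⊕ (j ⊕ b), g(l, b, b)), g(((l ⊕ l) ⊕ j) ⊕ b, g(j, b, b), g(b, l, j) ⊕ e), g((j ⊕ c) ⊕ b, g(j, b, b), g(j, b, c))) ⊕ c ⊕ g((b ⊕ (b ⊕ (l ⊕ e))) ⊕ j, g(c, l, j), j) ⊕ l, l, b)  →  g(c ⊕ g(b ⊕ b ⊕ j ⊕ l, g(c, l, j), j) ⊕ g(g(g(c, b, b), b ⊕ b ⊕ j, c ⊕ j), c ⊕ g(b, c, j) ⊕ g(l, l, l) ⊕ l, b ⊕ c ⊕ j ⊕ l) ⊕ g(g(g(j, b, b), b ⊕ c ⊕ j, g(l, b, b)), g(b ⊕ j ⊕ l ⊕ l, g(j, b, b), g(b, l, j)), g(b ⊕ c ⊕ j, g(j, b, b), g(j, b, c))) ⊕ l, l, b)
Order the arguments:  c ⊕ c ⊕ g(c ⊕ g(b ⊕ b ⊕ j ⊕ l, g(c, l, j), j) ⊕ g(g(g(c, b, b), b ⊕ b ⊕ j, c ⊕ j), c ⊕ g(b, c, j) ⊕ g(l, l, l) ⊕ l, b ⊕ c ⊕ j ⊕ l) ⊕ g(g(g(j, b, b), b ⊕ c ⊕ j, g(l, b, b)), g(b ⊕ j ⊕ l ⊕ l, g(j, b, b), g(b, l, j)), g(b ⊕ c ⊕ j, g(j, b, b), g(j, b, c))) ⊕ l, l, b) ⊕ j

Answer: c ⊕ c ⊕ g(c ⊕ g(b ⊕ b ⊕ j ⊕ l, g(c, l, j), j) ⊕ g(g(g(c, b, b), b ⊕ b ⊕ j, c ⊕ j), c ⊕ g(b, c, j) ⊕ g(l, l, l) ⊕ l, b ⊕ c ⊕ j ⊕ l) ⊕ g(g(g(j, b, b), b ⊕ c ⊕ j, g(l, b, b)), g(b ⊕ j ⊕ l ⊕ l, g(j, b, b), g(b, l, j)), g(b ⊕ c ⊕ j, g(j, b, b), g(j, b, c))) ⊕ l, l, b) ⊕ j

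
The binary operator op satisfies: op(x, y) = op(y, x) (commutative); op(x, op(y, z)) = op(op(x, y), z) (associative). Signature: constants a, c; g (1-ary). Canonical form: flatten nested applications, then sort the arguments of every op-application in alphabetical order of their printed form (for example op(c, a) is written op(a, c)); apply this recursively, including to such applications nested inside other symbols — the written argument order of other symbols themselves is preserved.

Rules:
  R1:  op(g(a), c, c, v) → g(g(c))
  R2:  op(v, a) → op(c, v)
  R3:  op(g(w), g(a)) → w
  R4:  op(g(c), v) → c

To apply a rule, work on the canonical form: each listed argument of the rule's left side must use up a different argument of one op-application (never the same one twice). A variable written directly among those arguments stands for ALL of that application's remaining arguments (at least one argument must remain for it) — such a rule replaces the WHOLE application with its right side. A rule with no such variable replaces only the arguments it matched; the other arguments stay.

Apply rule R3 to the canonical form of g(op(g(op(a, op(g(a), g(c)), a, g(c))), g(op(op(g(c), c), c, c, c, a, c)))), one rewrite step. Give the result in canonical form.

Answer: g(op(g(op(a, a, c, g(c))), g(op(a, c, c, c, c, c, g(c)))))

Derivation:
Canonical form:  g(op(g(op(a, a, g(a), g(c), g(c))), g(op(a, c, c, c, c, c, g(c)))))
Match R3:  consume g(a), g(c);  w := c
New term:  g(op(g(op(a, a, c, g(c))), g(op(a, c, c, c, c, c, g(c)))))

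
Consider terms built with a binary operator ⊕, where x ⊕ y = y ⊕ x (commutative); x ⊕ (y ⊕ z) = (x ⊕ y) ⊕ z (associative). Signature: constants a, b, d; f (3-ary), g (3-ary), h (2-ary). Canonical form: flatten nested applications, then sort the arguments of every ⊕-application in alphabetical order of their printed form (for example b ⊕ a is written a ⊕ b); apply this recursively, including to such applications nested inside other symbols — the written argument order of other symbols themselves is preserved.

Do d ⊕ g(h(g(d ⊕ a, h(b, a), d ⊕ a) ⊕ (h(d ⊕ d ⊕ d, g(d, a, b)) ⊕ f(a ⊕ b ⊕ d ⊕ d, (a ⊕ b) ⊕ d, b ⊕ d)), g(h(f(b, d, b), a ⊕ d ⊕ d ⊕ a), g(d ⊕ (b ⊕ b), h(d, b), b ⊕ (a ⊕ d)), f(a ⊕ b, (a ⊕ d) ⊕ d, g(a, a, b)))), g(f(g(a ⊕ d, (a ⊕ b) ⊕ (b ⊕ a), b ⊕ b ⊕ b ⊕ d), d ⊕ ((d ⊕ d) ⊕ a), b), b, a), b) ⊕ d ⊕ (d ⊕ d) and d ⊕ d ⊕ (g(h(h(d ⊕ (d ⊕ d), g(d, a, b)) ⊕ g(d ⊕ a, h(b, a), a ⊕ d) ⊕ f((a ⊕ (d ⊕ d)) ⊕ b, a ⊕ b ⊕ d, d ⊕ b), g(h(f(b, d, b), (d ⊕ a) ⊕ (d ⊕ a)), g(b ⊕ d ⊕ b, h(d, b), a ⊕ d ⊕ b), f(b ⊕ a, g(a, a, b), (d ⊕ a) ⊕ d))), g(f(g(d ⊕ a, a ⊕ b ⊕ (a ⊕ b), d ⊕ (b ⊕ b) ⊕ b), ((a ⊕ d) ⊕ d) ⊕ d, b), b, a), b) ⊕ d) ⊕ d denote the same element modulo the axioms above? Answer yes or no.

Left:  d ⊕ g(h(g(d ⊕ a, h(b, a), d ⊕ a) ⊕ (h(d ⊕ d ⊕ d, g(d, a, b)) ⊕ f(a ⊕ b ⊕ d ⊕ d, (a ⊕ b) ⊕ d, b ⊕ d)), g(h(f(b, d, b), a ⊕ d ⊕ d ⊕ a), g(d ⊕ (b ⊕ b), h(d, b), b ⊕ (a ⊕ d)), f(a ⊕ b, (a ⊕ d) ⊕ d, g(a, a, b)))), g(f(g(a ⊕ d, (a ⊕ b) ⊕ (b ⊕ a), b ⊕ b ⊕ b ⊕ d), d ⊕ ((d ⊕ d) ⊕ a), b), b, a), b) ⊕ d ⊕ (d ⊕ d)
  Merge nested applications:  d ⊕ g(h(g(d ⊕ a, h(b, a), d ⊕ a) ⊕ (h(d ⊕ d ⊕ d, g(d, a, b)) ⊕ f(a ⊕ b ⊕ d ⊕ d, (a ⊕ b) ⊕ d, b ⊕ d)), g(h(f(b, d, b), a ⊕ d ⊕ d ⊕ a), g(d ⊕ (b ⊕ b), h(d, b), b ⊕ (a ⊕ d)), f(a ⊕ b, (a ⊕ d) ⊕ d, g(a, a, b)))), g(f(g(a ⊕ d, (a ⊕ b) ⊕ (b ⊕ a), b ⊕ b ⊕ b ⊕ d), d ⊕ ((d ⊕ d) ⊕ a), b), b, a), b) ⊕ d ⊕ d ⊕ d
  Inside:  g(h(g(d ⊕ a, h(b, a), d ⊕ a) ⊕ (h(d ⊕ d ⊕ d, g(d, a, b)) ⊕ f(a ⊕ b ⊕ d ⊕ d, (a ⊕ b) ⊕ d, b ⊕ d)), g(h(f(b, d, b), a ⊕ d ⊕ d ⊕ a), g(d ⊕ (b ⊕ b), h(d, b), b ⊕ (a ⊕ d)), f(a ⊕ b, (a ⊕ d) ⊕ d, g(a, a, b)))), g(f(g(a ⊕ d, (a ⊕ b) ⊕ (b ⊕ a), b ⊕ b ⊕ b ⊕ d), d ⊕ ((d ⊕ d) ⊕ a), b), b, a), b)  →  g(h(f(a ⊕ b ⊕ d ⊕ d, a ⊕ b ⊕ d, b ⊕ d) ⊕ g(a ⊕ d, h(b, a), a ⊕ d) ⊕ h(d ⊕ d ⊕ d, g(d, a, b)), g(h(f(b, d, b), a ⊕ a ⊕ d ⊕ d), g(b ⊕ b ⊕ d, h(d, b), a ⊕ b ⊕ d), f(a ⊕ b, a ⊕ d ⊕ d, g(a, a, b)))), g(f(g(a ⊕ d, a ⊕ a ⊕ b ⊕ b, b ⊕ b ⊕ b ⊕ d), a ⊕ d ⊕ d ⊕ d, b), b, a), b)
  Sort arguments:  d ⊕ d ⊕ d ⊕ d ⊕ g(h(f(a ⊕ b ⊕ d ⊕ d, a ⊕ b ⊕ d, b ⊕ d) ⊕ g(a ⊕ d, h(b, a), a ⊕ d) ⊕ h(d ⊕ d ⊕ d, g(d, a, b)), g(h(f(b, d, b), a ⊕ a ⊕ d ⊕ d), g(b ⊕ b ⊕ d, h(d, b), a ⊕ b ⊕ d), f(a ⊕ b, a ⊕ d ⊕ d, g(a, a, b)))), g(f(g(a ⊕ d, a ⊕ a ⊕ b ⊕ b, b ⊕ b ⊕ b ⊕ d), a ⊕ d ⊕ d ⊕ d, b), b, a), b)
Right:  d ⊕ d ⊕ (g(h(h(d ⊕ (d ⊕ d), g(d, a, b)) ⊕ g(d ⊕ a, h(b, a), a ⊕ d) ⊕ f((a ⊕ (d ⊕ d)) ⊕ b, a ⊕ b ⊕ d, d ⊕ b), g(h(f(b, d, b), (d ⊕ a) ⊕ (d ⊕ a)), g(b ⊕ d ⊕ b, h(d, b), a ⊕ d ⊕ b), f(b ⊕ a, g(a, a, b), (d ⊕ a) ⊕ d))), g(f(g(d ⊕ a, a ⊕ b ⊕ (a ⊕ b), d ⊕ (b ⊕ b) ⊕ b), ((a ⊕ d) ⊕ d) ⊕ d, b), b, a), b) ⊕ d) ⊕ d
  Merge nested applications:  d ⊕ d ⊕ g(h(h(d ⊕ (d ⊕ d), g(d, a, b)) ⊕ g(d ⊕ a, h(b, a), a ⊕ d) ⊕ f((a ⊕ (d ⊕ d)) ⊕ b, a ⊕ b ⊕ d, d ⊕ b), g(h(f(b, d, b), (d ⊕ a) ⊕ (d ⊕ a)), g(b ⊕ d ⊕ b, h(d, b), a ⊕ d ⊕ b), f(b ⊕ a, g(a, a, b), (d ⊕ a) ⊕ d))), g(f(g(d ⊕ a, a ⊕ b ⊕ (a ⊕ b), d ⊕ (b ⊕ b) ⊕ b), ((a ⊕ d) ⊕ d) ⊕ d, b), b, a), b) ⊕ d ⊕ d
  Simplify inside:  g(h(h(d ⊕ (d ⊕ d), g(d, a, b)) ⊕ g(d ⊕ a, h(b, a), a ⊕ d) ⊕ f((a ⊕ (d ⊕ d)) ⊕ b, a ⊕ b ⊕ d, d ⊕ b), g(h(f(b, d, b), (d ⊕ a) ⊕ (d ⊕ a)), g(b ⊕ d ⊕ b, h(d, b), a ⊕ d ⊕ b), f(b ⊕ a, g(a, a, b), (d ⊕ a) ⊕ d))), g(f(g(d ⊕ a, a ⊕ b ⊕ (a ⊕ b), d ⊕ (b ⊕ b) ⊕ b), ((a ⊕ d) ⊕ d) ⊕ d, b), b, a), b)  →  g(h(f(a ⊕ b ⊕ d ⊕ d, a ⊕ b ⊕ d, b ⊕ d) ⊕ g(a ⊕ d, h(b, a), a ⊕ d) ⊕ h(d ⊕ d ⊕ d, g(d, a, b)), g(h(f(b, d, b), a ⊕ a ⊕ d ⊕ d), g(b ⊕ b ⊕ d, h(d, b), a ⊕ b ⊕ d), f(a ⊕ b, g(a, a, b), a ⊕ d ⊕ d))), g(f(g(a ⊕ d, a ⊕ a ⊕ b ⊕ b, b ⊕ b ⊕ b ⊕ d), a ⊕ d ⊕ d ⊕ d, b), b, a), b)
  Sort arguments:  d ⊕ d ⊕ d ⊕ d ⊕ g(h(f(a ⊕ b ⊕ d ⊕ d, a ⊕ b ⊕ d, b ⊕ d) ⊕ g(a ⊕ d, h(b, a), a ⊕ d) ⊕ h(d ⊕ d ⊕ d, g(d, a, b)), g(h(f(b, d, b), a ⊕ a ⊕ d ⊕ d), g(b ⊕ b ⊕ d, h(d, b), a ⊕ b ⊕ d), f(a ⊕ b, g(a, a, b), a ⊕ d ⊕ d))), g(f(g(a ⊕ d, a ⊕ a ⊕ b ⊕ b, b ⊕ b ⊕ b ⊕ d), a ⊕ d ⊕ d ⊕ d, b), b, a), b)

Answer: no — d ⊕ d ⊕ d ⊕ d ⊕ g(h(f(a ⊕ b ⊕ d ⊕ d, a ⊕ b ⊕ d, b ⊕ d) ⊕ g(a ⊕ d, h(b, a), a ⊕ d) ⊕ h(d ⊕ d ⊕ d, g(d, a, b)), g(h(f(b, d, b), a ⊕ a ⊕ d ⊕ d), g(b ⊕ b ⊕ d, h(d, b), a ⊕ b ⊕ d), f(a ⊕ b, a ⊕ d ⊕ d, g(a, a, b)))), g(f(g(a ⊕ d, a ⊕ a ⊕ b ⊕ b, b ⊕ b ⊕ b ⊕ d), a ⊕ d ⊕ d ⊕ d, b), b, a), b) vs d ⊕ d ⊕ d ⊕ d ⊕ g(h(f(a ⊕ b ⊕ d ⊕ d, a ⊕ b ⊕ d, b ⊕ d) ⊕ g(a ⊕ d, h(b, a), a ⊕ d) ⊕ h(d ⊕ d ⊕ d, g(d, a, b)), g(h(f(b, d, b), a ⊕ a ⊕ d ⊕ d), g(b ⊕ b ⊕ d, h(d, b), a ⊕ b ⊕ d), f(a ⊕ b, g(a, a, b), a ⊕ d ⊕ d))), g(f(g(a ⊕ d, a ⊕ a ⊕ b ⊕ b, b ⊕ b ⊕ b ⊕ d), a ⊕ d ⊕ d ⊕ d, b), b, a), b)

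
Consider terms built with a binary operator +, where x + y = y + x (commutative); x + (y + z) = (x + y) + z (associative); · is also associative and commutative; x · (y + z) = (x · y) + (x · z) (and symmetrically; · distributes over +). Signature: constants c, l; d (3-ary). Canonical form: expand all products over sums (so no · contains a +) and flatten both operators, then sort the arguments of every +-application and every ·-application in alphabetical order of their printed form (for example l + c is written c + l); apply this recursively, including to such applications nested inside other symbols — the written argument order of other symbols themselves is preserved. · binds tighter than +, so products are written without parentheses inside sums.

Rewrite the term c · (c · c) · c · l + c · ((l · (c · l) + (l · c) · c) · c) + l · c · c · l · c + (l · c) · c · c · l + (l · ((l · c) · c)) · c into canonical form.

Expand:  c · c · c · c · l + c · c · c · l · l + c · c · c · c · l + c · c · c · l · l + c · c · c · l · l + c · c · c · l · l
Order the arguments:  c · c · c · c · l + c · c · c · c · l + c · c · c · l · l + c · c · c · l · l + c · c · c · l · l + c · c · c · l · l

Answer: c · c · c · c · l + c · c · c · c · l + c · c · c · l · l + c · c · c · l · l + c · c · c · l · l + c · c · c · l · l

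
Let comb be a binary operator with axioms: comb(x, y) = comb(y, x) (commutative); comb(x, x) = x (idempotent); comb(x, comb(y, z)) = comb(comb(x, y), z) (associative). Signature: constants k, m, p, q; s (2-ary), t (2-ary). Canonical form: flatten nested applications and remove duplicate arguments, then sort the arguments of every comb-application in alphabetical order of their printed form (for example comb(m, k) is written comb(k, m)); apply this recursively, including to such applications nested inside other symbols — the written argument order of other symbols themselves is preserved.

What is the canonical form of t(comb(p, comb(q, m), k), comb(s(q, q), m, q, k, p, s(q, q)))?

Work inside:  comb(s(q, q), m, q, k, p, s(q, q))
Idempotence:  drop duplicate s(q, q)
Sort:  comb(k, m, p, q, s(q, q))
Put back:  t(comb(k, m, p, q), comb(k, m, p, q, s(q, q)))

Answer: t(comb(k, m, p, q), comb(k, m, p, q, s(q, q)))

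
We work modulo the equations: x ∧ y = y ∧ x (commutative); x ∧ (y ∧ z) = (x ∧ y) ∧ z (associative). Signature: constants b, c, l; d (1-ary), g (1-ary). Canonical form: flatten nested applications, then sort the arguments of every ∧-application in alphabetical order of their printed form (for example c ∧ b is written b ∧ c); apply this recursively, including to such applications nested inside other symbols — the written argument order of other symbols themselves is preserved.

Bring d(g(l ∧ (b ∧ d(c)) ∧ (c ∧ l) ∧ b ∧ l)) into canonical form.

Answer: d(g(b ∧ b ∧ c ∧ d(c) ∧ l ∧ l ∧ l))

Derivation:
Focus inside:  l ∧ (b ∧ d(c)) ∧ (c ∧ l) ∧ b ∧ l
Un-nest:  l ∧ b ∧ d(c) ∧ c ∧ l ∧ b ∧ l
Order the arguments:  b ∧ b ∧ c ∧ d(c) ∧ l ∧ l ∧ l
Rebuild:  d(g(b ∧ b ∧ c ∧ d(c) ∧ l ∧ l ∧ l))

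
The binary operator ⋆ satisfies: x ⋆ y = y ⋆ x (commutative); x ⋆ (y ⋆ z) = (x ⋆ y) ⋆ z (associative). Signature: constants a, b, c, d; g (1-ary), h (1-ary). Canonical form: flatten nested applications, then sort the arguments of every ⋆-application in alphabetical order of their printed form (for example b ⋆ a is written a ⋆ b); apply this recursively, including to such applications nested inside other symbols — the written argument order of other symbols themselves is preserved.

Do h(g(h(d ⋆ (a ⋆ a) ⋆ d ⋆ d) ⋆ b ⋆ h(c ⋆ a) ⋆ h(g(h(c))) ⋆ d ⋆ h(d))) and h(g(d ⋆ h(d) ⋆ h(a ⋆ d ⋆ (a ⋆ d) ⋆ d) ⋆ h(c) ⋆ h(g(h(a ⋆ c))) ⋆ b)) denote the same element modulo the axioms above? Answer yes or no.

Left:  h(g(h(d ⋆ (a ⋆ a) ⋆ d ⋆ d) ⋆ b ⋆ h(c ⋆ a) ⋆ h(g(h(c))) ⋆ d ⋆ h(d)))
  Focus inside:  h(d ⋆ (a ⋆ a) ⋆ d ⋆ d) ⋆ b ⋆ h(c ⋆ a) ⋆ h(g(h(c))) ⋆ d ⋆ h(d)
  Inside:  h(d ⋆ (a ⋆ a) ⋆ d ⋆ d)  →  h(a ⋆ a ⋆ d ⋆ d ⋆ d)
  Canonicalize subterm:  h(c ⋆ a)  →  h(a ⋆ c)
  Sort arguments:  b ⋆ d ⋆ h(a ⋆ a ⋆ d ⋆ d ⋆ d) ⋆ h(a ⋆ c) ⋆ h(d) ⋆ h(g(h(c)))
  Put back:  h(g(b ⋆ d ⋆ h(a ⋆ a ⋆ d ⋆ d ⋆ d) ⋆ h(a ⋆ c) ⋆ h(d) ⋆ h(g(h(c)))))
Right:  h(g(d ⋆ h(d) ⋆ h(a ⋆ d ⋆ (a ⋆ d) ⋆ d) ⋆ h(c) ⋆ h(g(h(a ⋆ c))) ⋆ b))
  Work inside:  d ⋆ h(d) ⋆ h(a ⋆ d ⋆ (a ⋆ d) ⋆ d) ⋆ h(c) ⋆ h(g(h(a ⋆ c))) ⋆ b
  Simplify inside:  h(a ⋆ d ⋆ (a ⋆ d) ⋆ d)  →  h(a ⋆ a ⋆ d ⋆ d ⋆ d)
  Order the arguments:  b ⋆ d ⋆ h(a ⋆ a ⋆ d ⋆ d ⋆ d) ⋆ h(c) ⋆ h(d) ⋆ h(g(h(a ⋆ c)))
  Put back:  h(g(b ⋆ d ⋆ h(a ⋆ a ⋆ d ⋆ d ⋆ d) ⋆ h(c) ⋆ h(d) ⋆ h(g(h(a ⋆ c)))))

Answer: no — h(g(b ⋆ d ⋆ h(a ⋆ a ⋆ d ⋆ d ⋆ d) ⋆ h(a ⋆ c) ⋆ h(d) ⋆ h(g(h(c))))) vs h(g(b ⋆ d ⋆ h(a ⋆ a ⋆ d ⋆ d ⋆ d) ⋆ h(c) ⋆ h(d) ⋆ h(g(h(a ⋆ c)))))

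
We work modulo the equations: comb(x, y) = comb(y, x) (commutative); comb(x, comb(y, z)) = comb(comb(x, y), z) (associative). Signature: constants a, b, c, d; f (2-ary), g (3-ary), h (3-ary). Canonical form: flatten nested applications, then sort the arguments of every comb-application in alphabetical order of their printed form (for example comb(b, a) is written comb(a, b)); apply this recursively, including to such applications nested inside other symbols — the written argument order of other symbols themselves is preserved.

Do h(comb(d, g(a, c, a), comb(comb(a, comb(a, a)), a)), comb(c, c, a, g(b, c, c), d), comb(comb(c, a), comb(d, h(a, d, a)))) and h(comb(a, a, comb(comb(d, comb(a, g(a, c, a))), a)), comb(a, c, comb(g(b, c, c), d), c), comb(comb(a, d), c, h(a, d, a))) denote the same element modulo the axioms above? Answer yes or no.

Left:  h(comb(d, g(a, c, a), comb(comb(a, comb(a, a)), a)), comb(c, c, a, g(b, c, c), d), comb(comb(c, a), comb(d, h(a, d, a))))
  Focus inside:  comb(d, g(a, c, a), comb(comb(a, comb(a, a)), a))
  Un-nest:  comb(d, g(a, c, a), a, a, a, a)
  Order the arguments:  comb(a, a, a, a, d, g(a, c, a))
  Rebuild:  h(comb(a, a, a, a, d, g(a, c, a)), comb(a, c, c, d, g(b, c, c)), comb(a, c, d, h(a, d, a)))
Right:  h(comb(a, a, comb(comb(d, comb(a, g(a, c, a))), a)), comb(a, c, comb(g(b, c, c), d), c), comb(comb(a, d), c, h(a, d, a)))
  Descend into:  comb(a, a, comb(comb(d, comb(a, g(a, c, a))), a))
  Merge nested applications:  comb(a, a, d, a, g(a, c, a), a)
  Sort:  comb(a, a, a, a, d, g(a, c, a))
  Put back:  h(comb(a, a, a, a, d, g(a, c, a)), comb(a, c, c, d, g(b, c, c)), comb(a, c, d, h(a, d, a)))

Answer: yes — both canonical forms are h(comb(a, a, a, a, d, g(a, c, a)), comb(a, c, c, d, g(b, c, c)), comb(a, c, d, h(a, d, a)))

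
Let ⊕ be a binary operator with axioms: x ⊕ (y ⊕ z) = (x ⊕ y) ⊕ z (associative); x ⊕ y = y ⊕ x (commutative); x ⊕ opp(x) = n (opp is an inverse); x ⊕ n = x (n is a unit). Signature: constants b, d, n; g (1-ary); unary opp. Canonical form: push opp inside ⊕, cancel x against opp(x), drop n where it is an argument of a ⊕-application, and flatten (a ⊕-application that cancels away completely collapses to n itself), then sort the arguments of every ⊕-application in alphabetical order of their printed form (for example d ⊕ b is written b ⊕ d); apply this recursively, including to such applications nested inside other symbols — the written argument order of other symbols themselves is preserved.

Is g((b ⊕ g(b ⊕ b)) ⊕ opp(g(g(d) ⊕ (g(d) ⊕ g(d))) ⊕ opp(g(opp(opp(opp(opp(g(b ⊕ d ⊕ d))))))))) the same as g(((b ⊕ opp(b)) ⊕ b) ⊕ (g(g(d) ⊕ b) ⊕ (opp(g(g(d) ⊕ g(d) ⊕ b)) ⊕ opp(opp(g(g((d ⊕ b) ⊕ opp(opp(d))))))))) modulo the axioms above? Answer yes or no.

Answer: no — g(b ⊕ g(b ⊕ b) ⊕ g(g(b ⊕ d ⊕ d)) ⊕ opp(g(g(d) ⊕ g(d) ⊕ g(d)))) vs g(b ⊕ g(b ⊕ g(d)) ⊕ g(g(b ⊕ d ⊕ d)) ⊕ opp(g(b ⊕ g(d) ⊕ g(d))))

Derivation:
Left:  g((b ⊕ g(b ⊕ b)) ⊕ opp(g(g(d) ⊕ (g(d) ⊕ g(d))) ⊕ opp(g(opp(opp(opp(opp(g(b ⊕ d ⊕ d)))))))))
  Work inside:  (b ⊕ g(b ⊕ b)) ⊕ opp(g(g(d) ⊕ (g(d) ⊕ g(d))) ⊕ opp(g(opp(opp(opp(opp(g(b ⊕ d ⊕ d))))))))
  Push opp inside:  distribute opp over ⊕ and collapse double opp
  Combine occurrences:  b ⊕ g(b ⊕ b) ⊕ opp(g(g(d) ⊕ g(d) ⊕ g(d))) ⊕ g(g(b ⊕ d ⊕ d))
  Sort:  b ⊕ g(b ⊕ b) ⊕ g(g(b ⊕ d ⊕ d)) ⊕ opp(g(g(d) ⊕ g(d) ⊕ g(d)))
  Rebuild:  g(b ⊕ g(b ⊕ b) ⊕ g(g(b ⊕ d ⊕ d)) ⊕ opp(g(g(d) ⊕ g(d) ⊕ g(d))))
Right:  g(((b ⊕ opp(b)) ⊕ b) ⊕ (g(g(d) ⊕ b) ⊕ (opp(g(g(d) ⊕ g(d) ⊕ b)) ⊕ opp(opp(g(g((d ⊕ b) ⊕ opp(opp(d)))))))))
  Work inside:  ((b ⊕ opp(b)) ⊕ b) ⊕ (g(g(d) ⊕ b) ⊕ (opp(g(g(d) ⊕ g(d) ⊕ b)) ⊕ opp(opp(g(g((d ⊕ b) ⊕ opp(opp(d))))))))
  Push opp inside:  distribute opp over ⊕ and collapse double opp
  Combine occurrences:  b ⊕ g(b ⊕ g(d)) ⊕ opp(g(b ⊕ g(d) ⊕ g(d))) ⊕ g(g(b ⊕ d ⊕ d))
  Sort:  b ⊕ g(b ⊕ g(d)) ⊕ g(g(b ⊕ d ⊕ d)) ⊕ opp(g(b ⊕ g(d) ⊕ g(d)))
  Put back:  g(b ⊕ g(b ⊕ g(d)) ⊕ g(g(b ⊕ d ⊕ d)) ⊕ opp(g(b ⊕ g(d) ⊕ g(d))))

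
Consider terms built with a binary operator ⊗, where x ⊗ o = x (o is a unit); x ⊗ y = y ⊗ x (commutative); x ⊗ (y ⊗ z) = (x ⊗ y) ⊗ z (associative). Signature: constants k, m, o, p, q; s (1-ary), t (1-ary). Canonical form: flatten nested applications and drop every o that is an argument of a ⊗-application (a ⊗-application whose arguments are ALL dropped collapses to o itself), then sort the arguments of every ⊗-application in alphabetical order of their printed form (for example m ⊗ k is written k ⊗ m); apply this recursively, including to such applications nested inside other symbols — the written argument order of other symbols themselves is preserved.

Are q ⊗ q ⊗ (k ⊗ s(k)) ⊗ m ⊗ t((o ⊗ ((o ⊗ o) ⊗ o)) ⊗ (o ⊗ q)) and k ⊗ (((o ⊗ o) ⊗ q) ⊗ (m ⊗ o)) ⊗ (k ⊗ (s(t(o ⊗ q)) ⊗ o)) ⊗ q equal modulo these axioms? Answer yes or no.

Answer: no — k ⊗ m ⊗ q ⊗ q ⊗ s(k) ⊗ t(q) vs k ⊗ k ⊗ m ⊗ q ⊗ q ⊗ s(t(q))

Derivation:
Left:  q ⊗ q ⊗ (k ⊗ s(k)) ⊗ m ⊗ t((o ⊗ ((o ⊗ o) ⊗ o)) ⊗ (o ⊗ q))
  Merge nested applications:  q ⊗ q ⊗ k ⊗ s(k) ⊗ m ⊗ t((o ⊗ ((o ⊗ o) ⊗ o)) ⊗ (o ⊗ q))
  Canonicalize subterm:  t((o ⊗ ((o ⊗ o) ⊗ o)) ⊗ (o ⊗ q))  →  t(q)
  Sort:  k ⊗ m ⊗ q ⊗ q ⊗ s(k) ⊗ t(q)
Right:  k ⊗ (((o ⊗ o) ⊗ q) ⊗ (m ⊗ o)) ⊗ (k ⊗ (s(t(o ⊗ q)) ⊗ o)) ⊗ q
  Flatten:  k ⊗ o ⊗ o ⊗ q ⊗ m ⊗ o ⊗ k ⊗ s(t(o ⊗ q)) ⊗ o ⊗ q
  Canonicalize subterm:  s(t(o ⊗ q))  →  s(t(q))
  Units out:  drop o (×4)
  Order the arguments:  k ⊗ k ⊗ m ⊗ q ⊗ q ⊗ s(t(q))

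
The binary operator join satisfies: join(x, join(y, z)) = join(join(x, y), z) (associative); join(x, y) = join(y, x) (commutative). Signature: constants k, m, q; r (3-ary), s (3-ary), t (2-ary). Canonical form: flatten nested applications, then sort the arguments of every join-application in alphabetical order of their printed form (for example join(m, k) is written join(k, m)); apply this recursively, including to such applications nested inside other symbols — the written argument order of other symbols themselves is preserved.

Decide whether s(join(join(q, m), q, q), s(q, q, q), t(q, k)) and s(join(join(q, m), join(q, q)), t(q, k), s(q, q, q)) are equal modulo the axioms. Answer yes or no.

Answer: no — s(join(m, q, q, q), s(q, q, q), t(q, k)) vs s(join(m, q, q, q), t(q, k), s(q, q, q))

Derivation:
Left:  s(join(join(q, m), q, q), s(q, q, q), t(q, k))
  Work inside:  join(join(q, m), q, q)
  Un-nest:  join(q, m, q, q)
  Sort arguments:  join(m, q, q, q)
  Put back:  s(join(m, q, q, q), s(q, q, q), t(q, k))
Right:  s(join(join(q, m), join(q, q)), t(q, k), s(q, q, q))
  Focus inside:  join(join(q, m), join(q, q))
  Merge nested applications:  join(q, m, q, q)
  Order the arguments:  join(m, q, q, q)
  Rebuild:  s(join(m, q, q, q), t(q, k), s(q, q, q))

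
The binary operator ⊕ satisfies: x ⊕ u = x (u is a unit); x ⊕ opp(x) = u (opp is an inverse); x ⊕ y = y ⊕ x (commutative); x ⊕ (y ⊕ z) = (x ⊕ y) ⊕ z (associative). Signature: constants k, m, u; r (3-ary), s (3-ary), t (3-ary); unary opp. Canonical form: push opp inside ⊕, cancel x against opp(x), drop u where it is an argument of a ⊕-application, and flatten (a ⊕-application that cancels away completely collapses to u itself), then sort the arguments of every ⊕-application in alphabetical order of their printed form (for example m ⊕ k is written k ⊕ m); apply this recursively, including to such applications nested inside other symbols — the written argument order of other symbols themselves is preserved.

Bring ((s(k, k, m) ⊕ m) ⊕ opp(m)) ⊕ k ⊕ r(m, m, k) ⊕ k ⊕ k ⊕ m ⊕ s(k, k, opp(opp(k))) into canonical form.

Push opp inside:  distribute opp over ⊕ and collapse double opp
Collect terms:  s(k, k, m) ⊕ m ⊕ k ⊕ k ⊕ k ⊕ r(m, m, k) ⊕ s(k, k, k)
Sort arguments:  k ⊕ k ⊕ k ⊕ m ⊕ r(m, m, k) ⊕ s(k, k, k) ⊕ s(k, k, m)

Answer: k ⊕ k ⊕ k ⊕ m ⊕ r(m, m, k) ⊕ s(k, k, k) ⊕ s(k, k, m)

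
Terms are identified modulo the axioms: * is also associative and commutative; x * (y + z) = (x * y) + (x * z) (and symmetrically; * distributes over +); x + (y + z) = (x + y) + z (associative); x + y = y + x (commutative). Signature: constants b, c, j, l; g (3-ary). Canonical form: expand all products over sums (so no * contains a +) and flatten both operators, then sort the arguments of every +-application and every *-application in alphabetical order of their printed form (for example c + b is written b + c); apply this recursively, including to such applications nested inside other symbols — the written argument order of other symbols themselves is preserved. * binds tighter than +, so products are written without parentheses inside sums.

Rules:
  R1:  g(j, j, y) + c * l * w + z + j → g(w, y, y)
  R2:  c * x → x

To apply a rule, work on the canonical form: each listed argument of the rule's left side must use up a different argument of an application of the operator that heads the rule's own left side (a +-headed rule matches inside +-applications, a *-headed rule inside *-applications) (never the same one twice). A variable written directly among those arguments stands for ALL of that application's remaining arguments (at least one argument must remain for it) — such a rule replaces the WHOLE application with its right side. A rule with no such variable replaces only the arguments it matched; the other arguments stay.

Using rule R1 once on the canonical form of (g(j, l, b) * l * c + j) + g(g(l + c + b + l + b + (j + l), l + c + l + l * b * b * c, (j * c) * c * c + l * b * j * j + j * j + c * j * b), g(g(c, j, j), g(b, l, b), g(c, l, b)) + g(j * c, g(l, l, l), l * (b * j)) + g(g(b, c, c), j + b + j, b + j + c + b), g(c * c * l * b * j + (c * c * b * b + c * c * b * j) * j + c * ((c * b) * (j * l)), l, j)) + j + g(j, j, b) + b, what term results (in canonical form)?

Canonical form:  b + c * g(j, l, b) * l + g(g(b + b + c + j + l + l + l, b * b * c * l + c + l + l, b * c * j + b * j * j * l + c * c * c * j + j * j), g(c * j, g(l, l, l), b * j * l) + g(g(b, c, c), b + j + j, b + b + c + j) + g(g(c, j, j), g(b, l, b), g(c, l, b)), g(b * b * c * c * j + b * c * c * j * j + b * c * c * j * l + b * c * c * j * l, l, j)) + g(j, j, b) + j + j
Match R1:  consume c * g(j, l, b) * l, g(j, j, b), j;  w := g(j, l, b), y := b, z := b + g(g(b + b + c + j + l + l + l, b * b * c * l + c + l + l, b * c * j + b * j * j * l + c * c * c * j + j * j), g(c * j, g(l, l, l), b * j * l) + g(g(b, c, c), b + j + j, b + b + c + j) + g(g(c, j, j), g(b, l, b), g(c, l, b)), g(b * b * c * c * j + b * c * c * j * j + b * c * c * j * l + b * c * c * j * l, l, j)) + j
Every leftover argument binds to the variable; the entire application is replaced.
Giving:  g(g(j, l, b), b, b)

Answer: g(g(j, l, b), b, b)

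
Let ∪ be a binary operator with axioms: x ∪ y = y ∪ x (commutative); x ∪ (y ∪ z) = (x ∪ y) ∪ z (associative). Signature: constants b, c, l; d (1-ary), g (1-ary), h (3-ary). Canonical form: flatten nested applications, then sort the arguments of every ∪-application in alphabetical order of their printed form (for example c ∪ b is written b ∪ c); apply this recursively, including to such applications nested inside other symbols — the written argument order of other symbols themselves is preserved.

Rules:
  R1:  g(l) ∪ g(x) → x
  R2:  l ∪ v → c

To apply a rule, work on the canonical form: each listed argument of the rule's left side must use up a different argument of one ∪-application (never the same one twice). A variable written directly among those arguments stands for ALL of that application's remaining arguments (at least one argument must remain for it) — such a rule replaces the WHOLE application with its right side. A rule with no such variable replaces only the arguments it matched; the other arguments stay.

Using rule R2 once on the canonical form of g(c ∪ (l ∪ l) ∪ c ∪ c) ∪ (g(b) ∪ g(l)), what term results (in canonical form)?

Answer: g(b) ∪ g(c) ∪ g(l)

Derivation:
Canonical form:  g(b) ∪ g(c ∪ c ∪ c ∪ l ∪ l) ∪ g(l)
Match R2:  consume l;  v := c ∪ c ∪ c ∪ l
The variable takes the whole remainder — replace the entire application.
New term:  g(b) ∪ g(c) ∪ g(l)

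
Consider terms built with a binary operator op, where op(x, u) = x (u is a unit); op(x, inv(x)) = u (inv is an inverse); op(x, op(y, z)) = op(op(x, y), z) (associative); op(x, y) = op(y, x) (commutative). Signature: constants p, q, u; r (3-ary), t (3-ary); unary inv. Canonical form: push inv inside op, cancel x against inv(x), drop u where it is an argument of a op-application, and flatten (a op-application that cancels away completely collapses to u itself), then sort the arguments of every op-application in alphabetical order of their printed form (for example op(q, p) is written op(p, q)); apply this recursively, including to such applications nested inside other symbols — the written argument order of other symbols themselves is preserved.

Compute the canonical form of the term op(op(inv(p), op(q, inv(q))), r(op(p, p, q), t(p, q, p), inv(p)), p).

Inverses cancel:  p cancels; q cancels
Collect terms:  r(op(p, p, q), t(p, q, p), inv(p))

Answer: r(op(p, p, q), t(p, q, p), inv(p))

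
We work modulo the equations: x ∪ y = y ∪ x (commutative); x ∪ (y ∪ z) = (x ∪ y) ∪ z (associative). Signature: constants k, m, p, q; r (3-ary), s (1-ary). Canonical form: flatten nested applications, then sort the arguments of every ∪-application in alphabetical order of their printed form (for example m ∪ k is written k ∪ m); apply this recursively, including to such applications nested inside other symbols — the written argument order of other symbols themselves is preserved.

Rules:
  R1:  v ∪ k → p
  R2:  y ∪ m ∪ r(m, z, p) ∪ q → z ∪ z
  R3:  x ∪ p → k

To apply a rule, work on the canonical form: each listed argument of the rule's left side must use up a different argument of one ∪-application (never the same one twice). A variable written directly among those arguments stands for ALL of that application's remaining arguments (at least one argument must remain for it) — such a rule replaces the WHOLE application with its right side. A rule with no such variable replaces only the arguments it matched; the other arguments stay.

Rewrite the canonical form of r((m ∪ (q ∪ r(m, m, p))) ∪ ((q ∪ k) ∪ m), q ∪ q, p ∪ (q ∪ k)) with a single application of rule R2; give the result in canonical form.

Canonical form:  r(k ∪ m ∪ m ∪ q ∪ q ∪ r(m, m, p), q ∪ q, k ∪ p ∪ q)
Apply R2:  consuming m, q, r(m, m, p);  y := k ∪ m ∪ q, z := m
The variable takes the whole remainder — replace the entire application.
Giving:  r(m ∪ m, q ∪ q, k ∪ p ∪ q)

Answer: r(m ∪ m, q ∪ q, k ∪ p ∪ q)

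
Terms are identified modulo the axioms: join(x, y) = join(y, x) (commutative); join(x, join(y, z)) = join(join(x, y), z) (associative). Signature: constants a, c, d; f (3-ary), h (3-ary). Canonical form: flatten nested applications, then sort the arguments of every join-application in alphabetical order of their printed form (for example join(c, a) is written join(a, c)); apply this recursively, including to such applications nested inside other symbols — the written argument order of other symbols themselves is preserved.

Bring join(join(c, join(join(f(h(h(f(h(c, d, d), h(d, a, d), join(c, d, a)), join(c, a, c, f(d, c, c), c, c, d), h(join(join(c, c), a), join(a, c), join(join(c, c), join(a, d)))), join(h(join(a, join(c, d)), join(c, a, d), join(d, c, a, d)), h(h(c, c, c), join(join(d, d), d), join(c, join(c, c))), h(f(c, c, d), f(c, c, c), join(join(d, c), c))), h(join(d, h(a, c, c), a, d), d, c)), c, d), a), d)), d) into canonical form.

Answer: join(a, c, d, d, f(h(h(f(h(c, d, d), h(d, a, d), join(a, c, d)), join(a, c, c, c, c, d, f(d, c, c)), h(join(a, c, c), join(a, c), join(a, c, c, d))), join(h(f(c, c, d), f(c, c, c), join(c, c, d)), h(h(c, c, c), join(d, d, d), join(c, c, c)), h(join(a, c, d), join(a, c, d), join(a, c, d, d))), h(join(a, d, d, h(a, c, c)), d, c)), c, d))

Derivation:
Un-nest:  join(c, f(h(h(f(h(c, d, d), h(d, a, d), join(c, d, a)), join(c, a, c, f(d, c, c), c, c, d), h(join(join(c, c), a), join(a, c), join(join(c, c), join(a, d)))), join(h(join(a, join(c, d)), join(c, a, d), join(d, c, a, d)), h(h(c, c, c), join(join(d, d), d), join(c, join(c, c))), h(f(c, c, d), f(c, c, c), join(join(d, c), c))), h(join(d, h(a, c, c), a, d), d, c)), c, d), a, d, d)
Inside:  f(h(h(f(h(c, d, d), h(d, a, d), join(c, d, a)), join(c, a, c, f(d, c, c), c, c, d), h(join(join(c, c), a), join(a, c), join(join(c, c), join(a, d)))), join(h(join(a, join(c, d)), join(c, a, d), join(d, c, a, d)), h(h(c, c, c), join(join(d, d), d), join(c, join(c, c))), h(f(c, c, d), f(c, c, c), join(join(d, c), c))), h(join(d, h(a, c, c), a, d), d, c)), c, d)  →  f(h(h(f(h(c, d, d), h(d, a, d), join(a, c, d)), join(a, c, c, c, c, d, f(d, c, c)), h(join(a, c, c), join(a, c), join(a, c, c, d))), join(h(f(c, c, d), f(c, c, c), join(c, c, d)), h(h(c, c, c), join(d, d, d), join(c, c, c)), h(join(a, c, d), join(a, c, d), join(a, c, d, d))), h(join(a, d, d, h(a, c, c)), d, c)), c, d)
Order the arguments:  join(a, c, d, d, f(h(h(f(h(c, d, d), h(d, a, d), join(a, c, d)), join(a, c, c, c, c, d, f(d, c, c)), h(join(a, c, c), join(a, c), join(a, c, c, d))), join(h(f(c, c, d), f(c, c, c), join(c, c, d)), h(h(c, c, c), join(d, d, d), join(c, c, c)), h(join(a, c, d), join(a, c, d), join(a, c, d, d))), h(join(a, d, d, h(a, c, c)), d, c)), c, d))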